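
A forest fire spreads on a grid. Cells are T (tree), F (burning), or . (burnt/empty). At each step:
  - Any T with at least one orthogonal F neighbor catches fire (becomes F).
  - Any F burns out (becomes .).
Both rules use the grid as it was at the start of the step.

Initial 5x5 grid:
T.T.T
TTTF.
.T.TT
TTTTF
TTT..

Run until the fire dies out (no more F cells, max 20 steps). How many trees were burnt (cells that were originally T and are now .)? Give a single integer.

Step 1: +4 fires, +2 burnt (F count now 4)
Step 2: +3 fires, +4 burnt (F count now 3)
Step 3: +4 fires, +3 burnt (F count now 4)
Step 4: +3 fires, +4 burnt (F count now 3)
Step 5: +1 fires, +3 burnt (F count now 1)
Step 6: +0 fires, +1 burnt (F count now 0)
Fire out after step 6
Initially T: 16, now '.': 24
Total burnt (originally-T cells now '.'): 15

Answer: 15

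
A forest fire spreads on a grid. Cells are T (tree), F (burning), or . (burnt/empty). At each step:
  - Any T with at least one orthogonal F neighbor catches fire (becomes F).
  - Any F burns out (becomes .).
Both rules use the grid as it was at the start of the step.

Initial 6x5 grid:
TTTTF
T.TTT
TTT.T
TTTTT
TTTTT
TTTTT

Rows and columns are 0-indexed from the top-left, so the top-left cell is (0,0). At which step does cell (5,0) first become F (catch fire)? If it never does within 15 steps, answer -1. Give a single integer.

Step 1: cell (5,0)='T' (+2 fires, +1 burnt)
Step 2: cell (5,0)='T' (+3 fires, +2 burnt)
Step 3: cell (5,0)='T' (+3 fires, +3 burnt)
Step 4: cell (5,0)='T' (+4 fires, +3 burnt)
Step 5: cell (5,0)='T' (+5 fires, +4 burnt)
Step 6: cell (5,0)='T' (+4 fires, +5 burnt)
Step 7: cell (5,0)='T' (+3 fires, +4 burnt)
Step 8: cell (5,0)='T' (+2 fires, +3 burnt)
Step 9: cell (5,0)='F' (+1 fires, +2 burnt)
  -> target ignites at step 9
Step 10: cell (5,0)='.' (+0 fires, +1 burnt)
  fire out at step 10

9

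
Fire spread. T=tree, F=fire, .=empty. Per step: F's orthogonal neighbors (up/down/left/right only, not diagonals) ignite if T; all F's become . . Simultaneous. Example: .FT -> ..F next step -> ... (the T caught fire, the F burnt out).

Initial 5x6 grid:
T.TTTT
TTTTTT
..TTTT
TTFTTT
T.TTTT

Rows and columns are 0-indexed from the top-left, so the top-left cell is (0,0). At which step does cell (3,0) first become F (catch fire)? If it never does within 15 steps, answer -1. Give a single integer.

Step 1: cell (3,0)='T' (+4 fires, +1 burnt)
Step 2: cell (3,0)='F' (+5 fires, +4 burnt)
  -> target ignites at step 2
Step 3: cell (3,0)='.' (+7 fires, +5 burnt)
Step 4: cell (3,0)='.' (+5 fires, +7 burnt)
Step 5: cell (3,0)='.' (+3 fires, +5 burnt)
Step 6: cell (3,0)='.' (+1 fires, +3 burnt)
Step 7: cell (3,0)='.' (+0 fires, +1 burnt)
  fire out at step 7

2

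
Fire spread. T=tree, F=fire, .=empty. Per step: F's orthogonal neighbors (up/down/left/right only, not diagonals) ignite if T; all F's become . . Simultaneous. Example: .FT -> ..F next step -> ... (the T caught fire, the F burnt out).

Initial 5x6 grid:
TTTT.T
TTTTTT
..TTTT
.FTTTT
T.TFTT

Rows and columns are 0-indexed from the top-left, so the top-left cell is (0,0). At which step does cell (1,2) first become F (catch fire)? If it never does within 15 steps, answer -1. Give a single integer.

Step 1: cell (1,2)='T' (+4 fires, +2 burnt)
Step 2: cell (1,2)='T' (+4 fires, +4 burnt)
Step 3: cell (1,2)='F' (+4 fires, +4 burnt)
  -> target ignites at step 3
Step 4: cell (1,2)='.' (+5 fires, +4 burnt)
Step 5: cell (1,2)='.' (+3 fires, +5 burnt)
Step 6: cell (1,2)='.' (+2 fires, +3 burnt)
Step 7: cell (1,2)='.' (+0 fires, +2 burnt)
  fire out at step 7

3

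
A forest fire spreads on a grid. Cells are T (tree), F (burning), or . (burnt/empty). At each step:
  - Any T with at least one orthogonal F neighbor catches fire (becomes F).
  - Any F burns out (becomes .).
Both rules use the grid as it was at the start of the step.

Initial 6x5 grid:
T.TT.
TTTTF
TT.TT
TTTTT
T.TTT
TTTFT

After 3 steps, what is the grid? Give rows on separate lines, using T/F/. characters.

Step 1: 5 trees catch fire, 2 burn out
  T.TT.
  TTTF.
  TT.TF
  TTTTT
  T.TFT
  TTF.F
Step 2: 8 trees catch fire, 5 burn out
  T.TF.
  TTF..
  TT.F.
  TTTFF
  T.F.F
  TF...
Step 3: 4 trees catch fire, 8 burn out
  T.F..
  TF...
  TT...
  TTF..
  T....
  F....

T.F..
TF...
TT...
TTF..
T....
F....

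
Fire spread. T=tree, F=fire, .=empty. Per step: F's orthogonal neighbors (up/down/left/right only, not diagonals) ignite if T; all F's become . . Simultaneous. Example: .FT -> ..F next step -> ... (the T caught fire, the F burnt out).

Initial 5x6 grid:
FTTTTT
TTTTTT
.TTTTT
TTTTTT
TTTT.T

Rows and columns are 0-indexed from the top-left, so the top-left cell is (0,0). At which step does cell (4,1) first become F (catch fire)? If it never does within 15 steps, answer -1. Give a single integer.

Step 1: cell (4,1)='T' (+2 fires, +1 burnt)
Step 2: cell (4,1)='T' (+2 fires, +2 burnt)
Step 3: cell (4,1)='T' (+3 fires, +2 burnt)
Step 4: cell (4,1)='T' (+4 fires, +3 burnt)
Step 5: cell (4,1)='F' (+6 fires, +4 burnt)
  -> target ignites at step 5
Step 6: cell (4,1)='.' (+5 fires, +6 burnt)
Step 7: cell (4,1)='.' (+3 fires, +5 burnt)
Step 8: cell (4,1)='.' (+1 fires, +3 burnt)
Step 9: cell (4,1)='.' (+1 fires, +1 burnt)
Step 10: cell (4,1)='.' (+0 fires, +1 burnt)
  fire out at step 10

5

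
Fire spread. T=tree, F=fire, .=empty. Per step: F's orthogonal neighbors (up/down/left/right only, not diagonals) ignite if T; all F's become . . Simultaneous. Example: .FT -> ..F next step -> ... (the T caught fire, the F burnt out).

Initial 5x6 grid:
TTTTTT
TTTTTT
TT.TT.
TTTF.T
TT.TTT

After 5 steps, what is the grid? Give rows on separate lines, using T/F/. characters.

Step 1: 3 trees catch fire, 1 burn out
  TTTTTT
  TTTTTT
  TT.FT.
  TTF..T
  TT.FTT
Step 2: 4 trees catch fire, 3 burn out
  TTTTTT
  TTTFTT
  TT..F.
  TF...T
  TT..FT
Step 3: 7 trees catch fire, 4 burn out
  TTTFTT
  TTF.FT
  TF....
  F....T
  TF...F
Step 4: 7 trees catch fire, 7 burn out
  TTF.FT
  TF...F
  F.....
  .....F
  F.....
Step 5: 3 trees catch fire, 7 burn out
  TF...F
  F.....
  ......
  ......
  ......

TF...F
F.....
......
......
......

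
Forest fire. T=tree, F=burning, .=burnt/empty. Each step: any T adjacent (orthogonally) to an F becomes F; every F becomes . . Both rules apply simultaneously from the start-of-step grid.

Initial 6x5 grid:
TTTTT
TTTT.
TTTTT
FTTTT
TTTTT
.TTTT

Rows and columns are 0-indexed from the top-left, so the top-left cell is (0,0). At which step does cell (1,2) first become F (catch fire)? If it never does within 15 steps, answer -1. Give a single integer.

Step 1: cell (1,2)='T' (+3 fires, +1 burnt)
Step 2: cell (1,2)='T' (+4 fires, +3 burnt)
Step 3: cell (1,2)='T' (+6 fires, +4 burnt)
Step 4: cell (1,2)='F' (+6 fires, +6 burnt)
  -> target ignites at step 4
Step 5: cell (1,2)='.' (+5 fires, +6 burnt)
Step 6: cell (1,2)='.' (+2 fires, +5 burnt)
Step 7: cell (1,2)='.' (+1 fires, +2 burnt)
Step 8: cell (1,2)='.' (+0 fires, +1 burnt)
  fire out at step 8

4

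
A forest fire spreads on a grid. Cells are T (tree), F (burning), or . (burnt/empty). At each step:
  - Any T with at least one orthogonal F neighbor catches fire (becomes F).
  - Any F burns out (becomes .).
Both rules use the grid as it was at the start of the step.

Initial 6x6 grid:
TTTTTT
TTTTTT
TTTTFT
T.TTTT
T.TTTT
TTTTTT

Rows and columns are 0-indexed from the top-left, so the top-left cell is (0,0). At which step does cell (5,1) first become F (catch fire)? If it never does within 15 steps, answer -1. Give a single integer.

Step 1: cell (5,1)='T' (+4 fires, +1 burnt)
Step 2: cell (5,1)='T' (+7 fires, +4 burnt)
Step 3: cell (5,1)='T' (+8 fires, +7 burnt)
Step 4: cell (5,1)='T' (+6 fires, +8 burnt)
Step 5: cell (5,1)='T' (+4 fires, +6 burnt)
Step 6: cell (5,1)='F' (+3 fires, +4 burnt)
  -> target ignites at step 6
Step 7: cell (5,1)='.' (+1 fires, +3 burnt)
Step 8: cell (5,1)='.' (+0 fires, +1 burnt)
  fire out at step 8

6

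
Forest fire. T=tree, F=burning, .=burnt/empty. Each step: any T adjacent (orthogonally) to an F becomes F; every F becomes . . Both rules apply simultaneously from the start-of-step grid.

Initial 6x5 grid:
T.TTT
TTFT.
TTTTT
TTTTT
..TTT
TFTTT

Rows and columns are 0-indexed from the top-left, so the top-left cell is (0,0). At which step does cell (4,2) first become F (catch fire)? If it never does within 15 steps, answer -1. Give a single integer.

Step 1: cell (4,2)='T' (+6 fires, +2 burnt)
Step 2: cell (4,2)='F' (+7 fires, +6 burnt)
  -> target ignites at step 2
Step 3: cell (4,2)='.' (+8 fires, +7 burnt)
Step 4: cell (4,2)='.' (+3 fires, +8 burnt)
Step 5: cell (4,2)='.' (+0 fires, +3 burnt)
  fire out at step 5

2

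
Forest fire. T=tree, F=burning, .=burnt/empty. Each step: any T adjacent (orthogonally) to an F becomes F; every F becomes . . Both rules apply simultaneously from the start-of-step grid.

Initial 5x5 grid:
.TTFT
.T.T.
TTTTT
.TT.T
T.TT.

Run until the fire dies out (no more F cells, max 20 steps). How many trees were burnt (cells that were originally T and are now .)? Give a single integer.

Answer: 15

Derivation:
Step 1: +3 fires, +1 burnt (F count now 3)
Step 2: +2 fires, +3 burnt (F count now 2)
Step 3: +3 fires, +2 burnt (F count now 3)
Step 4: +3 fires, +3 burnt (F count now 3)
Step 5: +3 fires, +3 burnt (F count now 3)
Step 6: +1 fires, +3 burnt (F count now 1)
Step 7: +0 fires, +1 burnt (F count now 0)
Fire out after step 7
Initially T: 16, now '.': 24
Total burnt (originally-T cells now '.'): 15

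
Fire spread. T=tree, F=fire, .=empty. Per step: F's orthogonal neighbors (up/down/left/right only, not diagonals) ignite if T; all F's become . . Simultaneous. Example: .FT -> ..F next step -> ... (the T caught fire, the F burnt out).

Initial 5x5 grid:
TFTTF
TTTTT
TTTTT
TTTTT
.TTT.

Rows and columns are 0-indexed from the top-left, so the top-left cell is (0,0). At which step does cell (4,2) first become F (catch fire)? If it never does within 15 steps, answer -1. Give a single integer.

Step 1: cell (4,2)='T' (+5 fires, +2 burnt)
Step 2: cell (4,2)='T' (+5 fires, +5 burnt)
Step 3: cell (4,2)='T' (+5 fires, +5 burnt)
Step 4: cell (4,2)='T' (+4 fires, +5 burnt)
Step 5: cell (4,2)='F' (+2 fires, +4 burnt)
  -> target ignites at step 5
Step 6: cell (4,2)='.' (+0 fires, +2 burnt)
  fire out at step 6

5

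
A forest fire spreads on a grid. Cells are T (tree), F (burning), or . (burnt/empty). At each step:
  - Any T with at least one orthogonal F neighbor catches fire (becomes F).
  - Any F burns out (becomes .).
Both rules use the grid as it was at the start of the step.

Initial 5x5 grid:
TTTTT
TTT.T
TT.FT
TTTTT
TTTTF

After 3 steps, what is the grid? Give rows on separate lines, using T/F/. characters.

Step 1: 4 trees catch fire, 2 burn out
  TTTTT
  TTT.T
  TT..F
  TTTFF
  TTTF.
Step 2: 3 trees catch fire, 4 burn out
  TTTTT
  TTT.F
  TT...
  TTF..
  TTF..
Step 3: 3 trees catch fire, 3 burn out
  TTTTF
  TTT..
  TT...
  TF...
  TF...

TTTTF
TTT..
TT...
TF...
TF...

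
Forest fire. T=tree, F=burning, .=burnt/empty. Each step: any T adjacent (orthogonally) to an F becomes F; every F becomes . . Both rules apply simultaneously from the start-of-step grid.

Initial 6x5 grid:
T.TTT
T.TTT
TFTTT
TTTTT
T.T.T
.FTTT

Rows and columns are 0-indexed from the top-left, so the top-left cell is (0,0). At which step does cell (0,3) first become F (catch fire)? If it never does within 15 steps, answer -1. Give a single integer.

Step 1: cell (0,3)='T' (+4 fires, +2 burnt)
Step 2: cell (0,3)='T' (+7 fires, +4 burnt)
Step 3: cell (0,3)='T' (+7 fires, +7 burnt)
Step 4: cell (0,3)='F' (+4 fires, +7 burnt)
  -> target ignites at step 4
Step 5: cell (0,3)='.' (+1 fires, +4 burnt)
Step 6: cell (0,3)='.' (+0 fires, +1 burnt)
  fire out at step 6

4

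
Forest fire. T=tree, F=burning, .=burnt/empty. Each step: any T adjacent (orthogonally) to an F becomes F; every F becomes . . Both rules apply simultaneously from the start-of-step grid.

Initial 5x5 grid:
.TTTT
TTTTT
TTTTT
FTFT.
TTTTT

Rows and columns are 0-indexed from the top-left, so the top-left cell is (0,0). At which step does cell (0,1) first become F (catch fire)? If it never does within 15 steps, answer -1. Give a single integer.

Step 1: cell (0,1)='T' (+6 fires, +2 burnt)
Step 2: cell (0,1)='T' (+6 fires, +6 burnt)
Step 3: cell (0,1)='T' (+5 fires, +6 burnt)
Step 4: cell (0,1)='F' (+3 fires, +5 burnt)
  -> target ignites at step 4
Step 5: cell (0,1)='.' (+1 fires, +3 burnt)
Step 6: cell (0,1)='.' (+0 fires, +1 burnt)
  fire out at step 6

4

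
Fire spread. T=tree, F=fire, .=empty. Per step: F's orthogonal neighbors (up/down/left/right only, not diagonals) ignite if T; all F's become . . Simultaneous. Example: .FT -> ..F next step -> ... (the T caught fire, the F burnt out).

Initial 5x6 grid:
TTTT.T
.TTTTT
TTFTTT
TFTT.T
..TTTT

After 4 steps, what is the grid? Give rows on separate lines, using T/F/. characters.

Step 1: 5 trees catch fire, 2 burn out
  TTTT.T
  .TFTTT
  TF.FTT
  F.FT.T
  ..TTTT
Step 2: 7 trees catch fire, 5 burn out
  TTFT.T
  .F.FTT
  F...FT
  ...F.T
  ..FTTT
Step 3: 5 trees catch fire, 7 burn out
  TF.F.T
  ....FT
  .....F
  .....T
  ...FTT
Step 4: 4 trees catch fire, 5 burn out
  F....T
  .....F
  ......
  .....F
  ....FT

F....T
.....F
......
.....F
....FT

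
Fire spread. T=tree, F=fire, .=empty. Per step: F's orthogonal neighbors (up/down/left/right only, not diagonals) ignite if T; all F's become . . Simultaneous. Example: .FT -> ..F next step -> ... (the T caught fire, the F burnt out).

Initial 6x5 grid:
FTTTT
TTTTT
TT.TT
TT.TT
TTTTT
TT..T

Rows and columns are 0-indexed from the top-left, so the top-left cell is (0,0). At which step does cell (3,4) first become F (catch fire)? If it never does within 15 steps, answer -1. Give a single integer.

Step 1: cell (3,4)='T' (+2 fires, +1 burnt)
Step 2: cell (3,4)='T' (+3 fires, +2 burnt)
Step 3: cell (3,4)='T' (+4 fires, +3 burnt)
Step 4: cell (3,4)='T' (+4 fires, +4 burnt)
Step 5: cell (3,4)='T' (+4 fires, +4 burnt)
Step 6: cell (3,4)='T' (+4 fires, +4 burnt)
Step 7: cell (3,4)='F' (+2 fires, +4 burnt)
  -> target ignites at step 7
Step 8: cell (3,4)='.' (+1 fires, +2 burnt)
Step 9: cell (3,4)='.' (+1 fires, +1 burnt)
Step 10: cell (3,4)='.' (+0 fires, +1 burnt)
  fire out at step 10

7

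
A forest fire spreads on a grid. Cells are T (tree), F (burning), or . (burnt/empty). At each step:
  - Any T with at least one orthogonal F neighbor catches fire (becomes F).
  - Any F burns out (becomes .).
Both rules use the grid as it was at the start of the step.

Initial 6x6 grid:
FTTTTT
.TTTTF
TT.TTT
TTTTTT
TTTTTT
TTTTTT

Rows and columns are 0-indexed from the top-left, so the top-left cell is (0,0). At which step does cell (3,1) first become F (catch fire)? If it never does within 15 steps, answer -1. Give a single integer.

Step 1: cell (3,1)='T' (+4 fires, +2 burnt)
Step 2: cell (3,1)='T' (+6 fires, +4 burnt)
Step 3: cell (3,1)='T' (+6 fires, +6 burnt)
Step 4: cell (3,1)='F' (+5 fires, +6 burnt)
  -> target ignites at step 4
Step 5: cell (3,1)='.' (+5 fires, +5 burnt)
Step 6: cell (3,1)='.' (+4 fires, +5 burnt)
Step 7: cell (3,1)='.' (+2 fires, +4 burnt)
Step 8: cell (3,1)='.' (+0 fires, +2 burnt)
  fire out at step 8

4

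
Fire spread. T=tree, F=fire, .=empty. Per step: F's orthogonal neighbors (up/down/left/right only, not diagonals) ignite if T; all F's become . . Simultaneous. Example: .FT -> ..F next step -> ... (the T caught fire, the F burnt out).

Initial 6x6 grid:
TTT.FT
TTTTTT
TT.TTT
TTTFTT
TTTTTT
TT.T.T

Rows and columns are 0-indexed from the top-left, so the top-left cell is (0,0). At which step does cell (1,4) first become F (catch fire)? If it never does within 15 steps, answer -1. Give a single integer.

Step 1: cell (1,4)='F' (+6 fires, +2 burnt)
  -> target ignites at step 1
Step 2: cell (1,4)='.' (+8 fires, +6 burnt)
Step 3: cell (1,4)='.' (+6 fires, +8 burnt)
Step 4: cell (1,4)='.' (+6 fires, +6 burnt)
Step 5: cell (1,4)='.' (+3 fires, +6 burnt)
Step 6: cell (1,4)='.' (+1 fires, +3 burnt)
Step 7: cell (1,4)='.' (+0 fires, +1 burnt)
  fire out at step 7

1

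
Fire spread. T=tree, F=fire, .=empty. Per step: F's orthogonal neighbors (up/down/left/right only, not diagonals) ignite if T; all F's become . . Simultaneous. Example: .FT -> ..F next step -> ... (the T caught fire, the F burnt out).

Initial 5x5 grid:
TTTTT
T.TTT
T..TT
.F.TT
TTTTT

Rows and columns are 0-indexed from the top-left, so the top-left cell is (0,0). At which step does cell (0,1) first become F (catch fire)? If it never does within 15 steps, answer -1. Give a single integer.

Step 1: cell (0,1)='T' (+1 fires, +1 burnt)
Step 2: cell (0,1)='T' (+2 fires, +1 burnt)
Step 3: cell (0,1)='T' (+1 fires, +2 burnt)
Step 4: cell (0,1)='T' (+2 fires, +1 burnt)
Step 5: cell (0,1)='T' (+2 fires, +2 burnt)
Step 6: cell (0,1)='T' (+2 fires, +2 burnt)
Step 7: cell (0,1)='T' (+3 fires, +2 burnt)
Step 8: cell (0,1)='T' (+2 fires, +3 burnt)
Step 9: cell (0,1)='F' (+1 fires, +2 burnt)
  -> target ignites at step 9
Step 10: cell (0,1)='.' (+1 fires, +1 burnt)
Step 11: cell (0,1)='.' (+1 fires, +1 burnt)
Step 12: cell (0,1)='.' (+1 fires, +1 burnt)
Step 13: cell (0,1)='.' (+0 fires, +1 burnt)
  fire out at step 13

9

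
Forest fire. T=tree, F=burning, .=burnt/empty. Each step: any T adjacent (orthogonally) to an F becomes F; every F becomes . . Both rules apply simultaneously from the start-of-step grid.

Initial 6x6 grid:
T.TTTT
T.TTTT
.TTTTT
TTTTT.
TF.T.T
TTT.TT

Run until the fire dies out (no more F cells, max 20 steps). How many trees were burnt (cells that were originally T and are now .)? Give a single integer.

Answer: 23

Derivation:
Step 1: +3 fires, +1 burnt (F count now 3)
Step 2: +5 fires, +3 burnt (F count now 5)
Step 3: +2 fires, +5 burnt (F count now 2)
Step 4: +4 fires, +2 burnt (F count now 4)
Step 5: +3 fires, +4 burnt (F count now 3)
Step 6: +3 fires, +3 burnt (F count now 3)
Step 7: +2 fires, +3 burnt (F count now 2)
Step 8: +1 fires, +2 burnt (F count now 1)
Step 9: +0 fires, +1 burnt (F count now 0)
Fire out after step 9
Initially T: 28, now '.': 31
Total burnt (originally-T cells now '.'): 23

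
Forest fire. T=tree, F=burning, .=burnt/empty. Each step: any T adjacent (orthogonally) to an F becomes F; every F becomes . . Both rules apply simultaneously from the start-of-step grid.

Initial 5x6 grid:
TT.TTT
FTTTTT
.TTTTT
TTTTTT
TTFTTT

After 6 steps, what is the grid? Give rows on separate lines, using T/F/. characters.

Step 1: 5 trees catch fire, 2 burn out
  FT.TTT
  .FTTTT
  .TTTTT
  TTFTTT
  TF.FTT
Step 2: 8 trees catch fire, 5 burn out
  .F.TTT
  ..FTTT
  .FFTTT
  TF.FTT
  F...FT
Step 3: 5 trees catch fire, 8 burn out
  ...TTT
  ...FTT
  ...FTT
  F...FT
  .....F
Step 4: 4 trees catch fire, 5 burn out
  ...FTT
  ....FT
  ....FT
  .....F
  ......
Step 5: 3 trees catch fire, 4 burn out
  ....FT
  .....F
  .....F
  ......
  ......
Step 6: 1 trees catch fire, 3 burn out
  .....F
  ......
  ......
  ......
  ......

.....F
......
......
......
......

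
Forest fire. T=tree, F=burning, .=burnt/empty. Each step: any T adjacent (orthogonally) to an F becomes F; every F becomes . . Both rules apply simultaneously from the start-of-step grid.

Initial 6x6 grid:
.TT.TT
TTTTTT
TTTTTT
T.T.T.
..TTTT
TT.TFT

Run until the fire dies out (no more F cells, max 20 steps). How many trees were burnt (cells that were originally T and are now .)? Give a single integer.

Answer: 25

Derivation:
Step 1: +3 fires, +1 burnt (F count now 3)
Step 2: +3 fires, +3 burnt (F count now 3)
Step 3: +2 fires, +3 burnt (F count now 2)
Step 4: +4 fires, +2 burnt (F count now 4)
Step 5: +4 fires, +4 burnt (F count now 4)
Step 6: +3 fires, +4 burnt (F count now 3)
Step 7: +3 fires, +3 burnt (F count now 3)
Step 8: +3 fires, +3 burnt (F count now 3)
Step 9: +0 fires, +3 burnt (F count now 0)
Fire out after step 9
Initially T: 27, now '.': 34
Total burnt (originally-T cells now '.'): 25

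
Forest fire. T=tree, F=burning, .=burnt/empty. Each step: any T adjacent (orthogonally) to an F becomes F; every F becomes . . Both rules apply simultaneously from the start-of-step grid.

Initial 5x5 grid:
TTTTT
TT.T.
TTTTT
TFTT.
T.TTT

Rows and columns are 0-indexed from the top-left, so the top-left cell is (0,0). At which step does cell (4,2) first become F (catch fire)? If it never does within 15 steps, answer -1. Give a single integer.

Step 1: cell (4,2)='T' (+3 fires, +1 burnt)
Step 2: cell (4,2)='F' (+6 fires, +3 burnt)
  -> target ignites at step 2
Step 3: cell (4,2)='.' (+4 fires, +6 burnt)
Step 4: cell (4,2)='.' (+5 fires, +4 burnt)
Step 5: cell (4,2)='.' (+1 fires, +5 burnt)
Step 6: cell (4,2)='.' (+1 fires, +1 burnt)
Step 7: cell (4,2)='.' (+0 fires, +1 burnt)
  fire out at step 7

2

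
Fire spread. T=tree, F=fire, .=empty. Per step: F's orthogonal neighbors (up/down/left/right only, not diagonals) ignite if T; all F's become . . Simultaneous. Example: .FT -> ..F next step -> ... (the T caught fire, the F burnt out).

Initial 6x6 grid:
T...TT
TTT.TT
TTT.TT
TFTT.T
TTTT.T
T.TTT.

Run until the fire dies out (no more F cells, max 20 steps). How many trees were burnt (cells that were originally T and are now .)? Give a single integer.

Step 1: +4 fires, +1 burnt (F count now 4)
Step 2: +6 fires, +4 burnt (F count now 6)
Step 3: +5 fires, +6 burnt (F count now 5)
Step 4: +2 fires, +5 burnt (F count now 2)
Step 5: +1 fires, +2 burnt (F count now 1)
Step 6: +0 fires, +1 burnt (F count now 0)
Fire out after step 6
Initially T: 26, now '.': 28
Total burnt (originally-T cells now '.'): 18

Answer: 18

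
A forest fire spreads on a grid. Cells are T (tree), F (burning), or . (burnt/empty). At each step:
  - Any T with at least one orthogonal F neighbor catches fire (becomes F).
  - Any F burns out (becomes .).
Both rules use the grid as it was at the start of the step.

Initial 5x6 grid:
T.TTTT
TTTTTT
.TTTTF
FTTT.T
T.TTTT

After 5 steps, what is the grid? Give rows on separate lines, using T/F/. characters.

Step 1: 5 trees catch fire, 2 burn out
  T.TTTT
  TTTTTF
  .TTTF.
  .FTT.F
  F.TTTT
Step 2: 6 trees catch fire, 5 burn out
  T.TTTF
  TTTTF.
  .FTF..
  ..FT..
  ..TTTF
Step 3: 7 trees catch fire, 6 burn out
  T.TTF.
  TFTF..
  ..F...
  ...F..
  ..FTF.
Step 4: 4 trees catch fire, 7 burn out
  T.TF..
  F.F...
  ......
  ......
  ...F..
Step 5: 2 trees catch fire, 4 burn out
  F.F...
  ......
  ......
  ......
  ......

F.F...
......
......
......
......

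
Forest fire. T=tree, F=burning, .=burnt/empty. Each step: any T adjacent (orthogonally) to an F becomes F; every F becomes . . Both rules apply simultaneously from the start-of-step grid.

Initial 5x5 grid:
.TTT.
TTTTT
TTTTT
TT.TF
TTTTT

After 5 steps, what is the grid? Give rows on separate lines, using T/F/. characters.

Step 1: 3 trees catch fire, 1 burn out
  .TTT.
  TTTTT
  TTTTF
  TT.F.
  TTTTF
Step 2: 3 trees catch fire, 3 burn out
  .TTT.
  TTTTF
  TTTF.
  TT...
  TTTF.
Step 3: 3 trees catch fire, 3 burn out
  .TTT.
  TTTF.
  TTF..
  TT...
  TTF..
Step 4: 4 trees catch fire, 3 burn out
  .TTF.
  TTF..
  TF...
  TT...
  TF...
Step 5: 5 trees catch fire, 4 burn out
  .TF..
  TF...
  F....
  TF...
  F....

.TF..
TF...
F....
TF...
F....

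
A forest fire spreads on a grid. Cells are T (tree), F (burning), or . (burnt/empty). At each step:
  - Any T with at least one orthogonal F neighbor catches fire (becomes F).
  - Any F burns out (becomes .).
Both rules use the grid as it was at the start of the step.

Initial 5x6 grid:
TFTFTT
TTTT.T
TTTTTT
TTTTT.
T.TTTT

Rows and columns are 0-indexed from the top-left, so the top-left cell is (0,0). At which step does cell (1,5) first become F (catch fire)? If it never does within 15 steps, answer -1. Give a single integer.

Step 1: cell (1,5)='T' (+5 fires, +2 burnt)
Step 2: cell (1,5)='T' (+5 fires, +5 burnt)
Step 3: cell (1,5)='F' (+6 fires, +5 burnt)
  -> target ignites at step 3
Step 4: cell (1,5)='.' (+5 fires, +6 burnt)
Step 5: cell (1,5)='.' (+3 fires, +5 burnt)
Step 6: cell (1,5)='.' (+1 fires, +3 burnt)
Step 7: cell (1,5)='.' (+0 fires, +1 burnt)
  fire out at step 7

3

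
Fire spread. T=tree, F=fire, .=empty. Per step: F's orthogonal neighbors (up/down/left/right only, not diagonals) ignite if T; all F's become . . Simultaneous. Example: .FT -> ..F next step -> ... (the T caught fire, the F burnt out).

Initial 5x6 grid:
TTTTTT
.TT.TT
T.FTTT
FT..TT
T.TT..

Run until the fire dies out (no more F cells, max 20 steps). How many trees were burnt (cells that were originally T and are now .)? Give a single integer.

Answer: 18

Derivation:
Step 1: +5 fires, +2 burnt (F count now 5)
Step 2: +3 fires, +5 burnt (F count now 3)
Step 3: +5 fires, +3 burnt (F count now 5)
Step 4: +4 fires, +5 burnt (F count now 4)
Step 5: +1 fires, +4 burnt (F count now 1)
Step 6: +0 fires, +1 burnt (F count now 0)
Fire out after step 6
Initially T: 20, now '.': 28
Total burnt (originally-T cells now '.'): 18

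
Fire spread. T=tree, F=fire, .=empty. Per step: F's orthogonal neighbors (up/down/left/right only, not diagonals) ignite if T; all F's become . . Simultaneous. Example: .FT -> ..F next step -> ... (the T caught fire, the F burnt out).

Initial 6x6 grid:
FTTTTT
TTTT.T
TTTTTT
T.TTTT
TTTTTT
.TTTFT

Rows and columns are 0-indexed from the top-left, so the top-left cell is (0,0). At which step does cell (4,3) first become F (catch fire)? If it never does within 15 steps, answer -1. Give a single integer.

Step 1: cell (4,3)='T' (+5 fires, +2 burnt)
Step 2: cell (4,3)='F' (+7 fires, +5 burnt)
  -> target ignites at step 2
Step 3: cell (4,3)='.' (+9 fires, +7 burnt)
Step 4: cell (4,3)='.' (+8 fires, +9 burnt)
Step 5: cell (4,3)='.' (+2 fires, +8 burnt)
Step 6: cell (4,3)='.' (+0 fires, +2 burnt)
  fire out at step 6

2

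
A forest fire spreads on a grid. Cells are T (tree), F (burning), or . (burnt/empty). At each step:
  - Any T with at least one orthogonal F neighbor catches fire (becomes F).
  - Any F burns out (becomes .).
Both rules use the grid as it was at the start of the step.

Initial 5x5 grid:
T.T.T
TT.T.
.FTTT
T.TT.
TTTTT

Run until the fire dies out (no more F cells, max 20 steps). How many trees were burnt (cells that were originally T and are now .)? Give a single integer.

Answer: 15

Derivation:
Step 1: +2 fires, +1 burnt (F count now 2)
Step 2: +3 fires, +2 burnt (F count now 3)
Step 3: +5 fires, +3 burnt (F count now 5)
Step 4: +2 fires, +5 burnt (F count now 2)
Step 5: +2 fires, +2 burnt (F count now 2)
Step 6: +1 fires, +2 burnt (F count now 1)
Step 7: +0 fires, +1 burnt (F count now 0)
Fire out after step 7
Initially T: 17, now '.': 23
Total burnt (originally-T cells now '.'): 15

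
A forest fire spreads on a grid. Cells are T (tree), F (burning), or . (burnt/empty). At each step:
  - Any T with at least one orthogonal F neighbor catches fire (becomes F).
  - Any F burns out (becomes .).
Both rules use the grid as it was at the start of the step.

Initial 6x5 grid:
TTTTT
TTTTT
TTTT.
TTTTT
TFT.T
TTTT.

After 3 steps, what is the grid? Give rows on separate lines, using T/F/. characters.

Step 1: 4 trees catch fire, 1 burn out
  TTTTT
  TTTTT
  TTTT.
  TFTTT
  F.F.T
  TFTT.
Step 2: 5 trees catch fire, 4 burn out
  TTTTT
  TTTTT
  TFTT.
  F.FTT
  ....T
  F.FT.
Step 3: 5 trees catch fire, 5 burn out
  TTTTT
  TFTTT
  F.FT.
  ...FT
  ....T
  ...F.

TTTTT
TFTTT
F.FT.
...FT
....T
...F.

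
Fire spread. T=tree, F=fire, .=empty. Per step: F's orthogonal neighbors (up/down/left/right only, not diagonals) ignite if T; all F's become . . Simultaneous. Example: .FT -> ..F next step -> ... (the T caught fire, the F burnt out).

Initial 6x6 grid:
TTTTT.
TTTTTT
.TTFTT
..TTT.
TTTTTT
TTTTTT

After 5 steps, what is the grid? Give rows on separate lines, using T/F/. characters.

Step 1: 4 trees catch fire, 1 burn out
  TTTTT.
  TTTFTT
  .TF.FT
  ..TFT.
  TTTTTT
  TTTTTT
Step 2: 8 trees catch fire, 4 burn out
  TTTFT.
  TTF.FT
  .F...F
  ..F.F.
  TTTFTT
  TTTTTT
Step 3: 7 trees catch fire, 8 burn out
  TTF.F.
  TF...F
  ......
  ......
  TTF.FT
  TTTFTT
Step 4: 6 trees catch fire, 7 burn out
  TF....
  F.....
  ......
  ......
  TF...F
  TTF.FT
Step 5: 4 trees catch fire, 6 burn out
  F.....
  ......
  ......
  ......
  F.....
  TF...F

F.....
......
......
......
F.....
TF...F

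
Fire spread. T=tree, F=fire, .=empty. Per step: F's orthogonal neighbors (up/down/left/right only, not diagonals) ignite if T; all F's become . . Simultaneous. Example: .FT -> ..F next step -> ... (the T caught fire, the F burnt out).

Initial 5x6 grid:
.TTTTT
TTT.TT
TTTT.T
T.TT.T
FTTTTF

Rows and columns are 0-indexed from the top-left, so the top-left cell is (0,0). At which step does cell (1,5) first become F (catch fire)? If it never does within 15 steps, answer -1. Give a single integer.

Step 1: cell (1,5)='T' (+4 fires, +2 burnt)
Step 2: cell (1,5)='T' (+4 fires, +4 burnt)
Step 3: cell (1,5)='F' (+5 fires, +4 burnt)
  -> target ignites at step 3
Step 4: cell (1,5)='.' (+5 fires, +5 burnt)
Step 5: cell (1,5)='.' (+3 fires, +5 burnt)
Step 6: cell (1,5)='.' (+2 fires, +3 burnt)
Step 7: cell (1,5)='.' (+0 fires, +2 burnt)
  fire out at step 7

3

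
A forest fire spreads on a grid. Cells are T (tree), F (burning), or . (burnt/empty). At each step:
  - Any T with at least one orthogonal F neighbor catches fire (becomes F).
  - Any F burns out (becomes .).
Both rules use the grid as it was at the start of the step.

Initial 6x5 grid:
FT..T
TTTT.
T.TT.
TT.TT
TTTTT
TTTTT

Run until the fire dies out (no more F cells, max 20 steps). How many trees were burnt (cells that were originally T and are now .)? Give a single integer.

Step 1: +2 fires, +1 burnt (F count now 2)
Step 2: +2 fires, +2 burnt (F count now 2)
Step 3: +2 fires, +2 burnt (F count now 2)
Step 4: +4 fires, +2 burnt (F count now 4)
Step 5: +3 fires, +4 burnt (F count now 3)
Step 6: +3 fires, +3 burnt (F count now 3)
Step 7: +3 fires, +3 burnt (F count now 3)
Step 8: +2 fires, +3 burnt (F count now 2)
Step 9: +1 fires, +2 burnt (F count now 1)
Step 10: +0 fires, +1 burnt (F count now 0)
Fire out after step 10
Initially T: 23, now '.': 29
Total burnt (originally-T cells now '.'): 22

Answer: 22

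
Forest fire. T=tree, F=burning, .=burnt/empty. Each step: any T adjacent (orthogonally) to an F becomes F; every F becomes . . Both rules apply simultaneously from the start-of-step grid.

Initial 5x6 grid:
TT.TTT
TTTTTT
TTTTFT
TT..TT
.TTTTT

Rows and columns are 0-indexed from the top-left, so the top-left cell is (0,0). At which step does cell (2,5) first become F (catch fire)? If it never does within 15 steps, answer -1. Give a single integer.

Step 1: cell (2,5)='F' (+4 fires, +1 burnt)
  -> target ignites at step 1
Step 2: cell (2,5)='.' (+6 fires, +4 burnt)
Step 3: cell (2,5)='.' (+6 fires, +6 burnt)
Step 4: cell (2,5)='.' (+4 fires, +6 burnt)
Step 5: cell (2,5)='.' (+4 fires, +4 burnt)
Step 6: cell (2,5)='.' (+1 fires, +4 burnt)
Step 7: cell (2,5)='.' (+0 fires, +1 burnt)
  fire out at step 7

1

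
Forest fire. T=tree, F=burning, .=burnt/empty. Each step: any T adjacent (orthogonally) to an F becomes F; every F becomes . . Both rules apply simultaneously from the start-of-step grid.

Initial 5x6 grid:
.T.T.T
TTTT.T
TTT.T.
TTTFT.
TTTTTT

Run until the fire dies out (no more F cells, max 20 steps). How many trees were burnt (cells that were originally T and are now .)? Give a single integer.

Answer: 20

Derivation:
Step 1: +3 fires, +1 burnt (F count now 3)
Step 2: +5 fires, +3 burnt (F count now 5)
Step 3: +5 fires, +5 burnt (F count now 5)
Step 4: +4 fires, +5 burnt (F count now 4)
Step 5: +3 fires, +4 burnt (F count now 3)
Step 6: +0 fires, +3 burnt (F count now 0)
Fire out after step 6
Initially T: 22, now '.': 28
Total burnt (originally-T cells now '.'): 20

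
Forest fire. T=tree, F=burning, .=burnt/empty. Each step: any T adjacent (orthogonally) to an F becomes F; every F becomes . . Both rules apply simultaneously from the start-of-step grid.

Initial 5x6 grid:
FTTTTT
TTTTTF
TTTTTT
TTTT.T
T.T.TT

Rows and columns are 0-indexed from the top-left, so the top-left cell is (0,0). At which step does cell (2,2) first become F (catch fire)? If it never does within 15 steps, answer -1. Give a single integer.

Step 1: cell (2,2)='T' (+5 fires, +2 burnt)
Step 2: cell (2,2)='T' (+7 fires, +5 burnt)
Step 3: cell (2,2)='T' (+6 fires, +7 burnt)
Step 4: cell (2,2)='F' (+5 fires, +6 burnt)
  -> target ignites at step 4
Step 5: cell (2,2)='.' (+1 fires, +5 burnt)
Step 6: cell (2,2)='.' (+1 fires, +1 burnt)
Step 7: cell (2,2)='.' (+0 fires, +1 burnt)
  fire out at step 7

4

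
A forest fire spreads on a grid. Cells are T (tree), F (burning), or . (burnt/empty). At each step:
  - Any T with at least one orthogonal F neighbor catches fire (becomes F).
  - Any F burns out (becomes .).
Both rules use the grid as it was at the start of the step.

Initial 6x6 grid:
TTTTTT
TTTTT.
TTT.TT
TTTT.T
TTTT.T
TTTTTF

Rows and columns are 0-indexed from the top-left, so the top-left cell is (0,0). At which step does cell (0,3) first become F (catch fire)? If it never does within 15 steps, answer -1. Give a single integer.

Step 1: cell (0,3)='T' (+2 fires, +1 burnt)
Step 2: cell (0,3)='T' (+2 fires, +2 burnt)
Step 3: cell (0,3)='T' (+3 fires, +2 burnt)
Step 4: cell (0,3)='T' (+4 fires, +3 burnt)
Step 5: cell (0,3)='T' (+4 fires, +4 burnt)
Step 6: cell (0,3)='T' (+5 fires, +4 burnt)
Step 7: cell (0,3)='F' (+5 fires, +5 burnt)
  -> target ignites at step 7
Step 8: cell (0,3)='.' (+3 fires, +5 burnt)
Step 9: cell (0,3)='.' (+2 fires, +3 burnt)
Step 10: cell (0,3)='.' (+1 fires, +2 burnt)
Step 11: cell (0,3)='.' (+0 fires, +1 burnt)
  fire out at step 11

7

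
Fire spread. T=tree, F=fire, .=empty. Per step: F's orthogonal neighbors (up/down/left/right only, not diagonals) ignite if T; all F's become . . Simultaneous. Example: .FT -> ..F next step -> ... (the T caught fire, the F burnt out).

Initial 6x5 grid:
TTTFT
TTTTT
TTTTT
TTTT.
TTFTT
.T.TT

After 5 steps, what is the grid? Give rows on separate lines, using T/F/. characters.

Step 1: 6 trees catch fire, 2 burn out
  TTF.F
  TTTFT
  TTTTT
  TTFT.
  TF.FT
  .T.TT
Step 2: 11 trees catch fire, 6 burn out
  TF...
  TTF.F
  TTFFT
  TF.F.
  F...F
  .F.FT
Step 3: 6 trees catch fire, 11 burn out
  F....
  TF...
  TF..F
  F....
  .....
  ....F
Step 4: 2 trees catch fire, 6 burn out
  .....
  F....
  F....
  .....
  .....
  .....
Step 5: 0 trees catch fire, 2 burn out
  .....
  .....
  .....
  .....
  .....
  .....

.....
.....
.....
.....
.....
.....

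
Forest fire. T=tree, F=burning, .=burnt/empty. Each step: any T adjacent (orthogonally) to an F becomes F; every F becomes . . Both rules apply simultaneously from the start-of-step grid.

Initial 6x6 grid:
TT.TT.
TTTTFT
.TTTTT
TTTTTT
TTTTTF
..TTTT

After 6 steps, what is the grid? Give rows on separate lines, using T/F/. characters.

Step 1: 7 trees catch fire, 2 burn out
  TT.TF.
  TTTF.F
  .TTTFT
  TTTTTF
  TTTTF.
  ..TTTF
Step 2: 7 trees catch fire, 7 burn out
  TT.F..
  TTF...
  .TTF.F
  TTTTF.
  TTTF..
  ..TTF.
Step 3: 5 trees catch fire, 7 burn out
  TT....
  TF....
  .TF...
  TTTF..
  TTF...
  ..TF..
Step 4: 6 trees catch fire, 5 burn out
  TF....
  F.....
  .F....
  TTF...
  TF....
  ..F...
Step 5: 3 trees catch fire, 6 burn out
  F.....
  ......
  ......
  TF....
  F.....
  ......
Step 6: 1 trees catch fire, 3 burn out
  ......
  ......
  ......
  F.....
  ......
  ......

......
......
......
F.....
......
......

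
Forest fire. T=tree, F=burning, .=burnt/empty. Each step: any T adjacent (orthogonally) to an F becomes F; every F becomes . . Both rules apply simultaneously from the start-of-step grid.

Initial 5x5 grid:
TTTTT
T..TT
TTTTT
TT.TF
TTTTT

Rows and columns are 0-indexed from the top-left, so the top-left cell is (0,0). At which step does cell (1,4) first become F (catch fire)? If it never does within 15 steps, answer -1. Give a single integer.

Step 1: cell (1,4)='T' (+3 fires, +1 burnt)
Step 2: cell (1,4)='F' (+3 fires, +3 burnt)
  -> target ignites at step 2
Step 3: cell (1,4)='.' (+4 fires, +3 burnt)
Step 4: cell (1,4)='.' (+3 fires, +4 burnt)
Step 5: cell (1,4)='.' (+4 fires, +3 burnt)
Step 6: cell (1,4)='.' (+3 fires, +4 burnt)
Step 7: cell (1,4)='.' (+1 fires, +3 burnt)
Step 8: cell (1,4)='.' (+0 fires, +1 burnt)
  fire out at step 8

2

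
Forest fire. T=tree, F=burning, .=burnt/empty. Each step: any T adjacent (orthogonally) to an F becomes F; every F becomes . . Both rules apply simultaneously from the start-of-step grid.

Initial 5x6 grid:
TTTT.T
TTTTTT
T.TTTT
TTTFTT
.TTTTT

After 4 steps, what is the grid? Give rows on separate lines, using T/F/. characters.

Step 1: 4 trees catch fire, 1 burn out
  TTTT.T
  TTTTTT
  T.TFTT
  TTF.FT
  .TTFTT
Step 2: 7 trees catch fire, 4 burn out
  TTTT.T
  TTTFTT
  T.F.FT
  TF...F
  .TF.FT
Step 3: 7 trees catch fire, 7 burn out
  TTTF.T
  TTF.FT
  T....F
  F.....
  .F...F
Step 4: 4 trees catch fire, 7 burn out
  TTF..T
  TF...F
  F.....
  ......
  ......

TTF..T
TF...F
F.....
......
......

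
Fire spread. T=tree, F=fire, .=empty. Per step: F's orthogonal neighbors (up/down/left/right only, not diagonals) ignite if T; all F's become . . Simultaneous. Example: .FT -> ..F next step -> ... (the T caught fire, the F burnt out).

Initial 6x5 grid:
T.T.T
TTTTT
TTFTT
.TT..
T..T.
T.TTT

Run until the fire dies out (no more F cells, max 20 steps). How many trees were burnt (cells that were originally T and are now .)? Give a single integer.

Answer: 14

Derivation:
Step 1: +4 fires, +1 burnt (F count now 4)
Step 2: +6 fires, +4 burnt (F count now 6)
Step 3: +2 fires, +6 burnt (F count now 2)
Step 4: +2 fires, +2 burnt (F count now 2)
Step 5: +0 fires, +2 burnt (F count now 0)
Fire out after step 5
Initially T: 20, now '.': 24
Total burnt (originally-T cells now '.'): 14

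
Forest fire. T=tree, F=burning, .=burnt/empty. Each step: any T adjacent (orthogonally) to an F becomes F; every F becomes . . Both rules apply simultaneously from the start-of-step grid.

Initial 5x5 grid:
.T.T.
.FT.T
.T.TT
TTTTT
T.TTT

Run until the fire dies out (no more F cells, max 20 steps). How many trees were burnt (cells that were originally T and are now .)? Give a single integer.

Answer: 15

Derivation:
Step 1: +3 fires, +1 burnt (F count now 3)
Step 2: +1 fires, +3 burnt (F count now 1)
Step 3: +2 fires, +1 burnt (F count now 2)
Step 4: +3 fires, +2 burnt (F count now 3)
Step 5: +3 fires, +3 burnt (F count now 3)
Step 6: +2 fires, +3 burnt (F count now 2)
Step 7: +1 fires, +2 burnt (F count now 1)
Step 8: +0 fires, +1 burnt (F count now 0)
Fire out after step 8
Initially T: 16, now '.': 24
Total burnt (originally-T cells now '.'): 15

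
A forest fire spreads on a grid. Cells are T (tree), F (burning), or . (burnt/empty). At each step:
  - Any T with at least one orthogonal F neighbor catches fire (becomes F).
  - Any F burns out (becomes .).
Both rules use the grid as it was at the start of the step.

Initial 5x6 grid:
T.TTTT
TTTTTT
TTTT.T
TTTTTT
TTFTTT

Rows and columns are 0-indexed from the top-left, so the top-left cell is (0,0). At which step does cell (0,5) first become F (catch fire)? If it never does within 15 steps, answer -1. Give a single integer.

Step 1: cell (0,5)='T' (+3 fires, +1 burnt)
Step 2: cell (0,5)='T' (+5 fires, +3 burnt)
Step 3: cell (0,5)='T' (+6 fires, +5 burnt)
Step 4: cell (0,5)='T' (+5 fires, +6 burnt)
Step 5: cell (0,5)='T' (+4 fires, +5 burnt)
Step 6: cell (0,5)='T' (+3 fires, +4 burnt)
Step 7: cell (0,5)='F' (+1 fires, +3 burnt)
  -> target ignites at step 7
Step 8: cell (0,5)='.' (+0 fires, +1 burnt)
  fire out at step 8

7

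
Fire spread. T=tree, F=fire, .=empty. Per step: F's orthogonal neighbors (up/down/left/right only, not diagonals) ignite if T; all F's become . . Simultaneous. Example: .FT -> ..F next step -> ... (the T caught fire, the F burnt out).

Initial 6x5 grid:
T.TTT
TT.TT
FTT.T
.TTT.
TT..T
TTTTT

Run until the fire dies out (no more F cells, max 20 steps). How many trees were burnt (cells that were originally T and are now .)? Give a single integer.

Step 1: +2 fires, +1 burnt (F count now 2)
Step 2: +4 fires, +2 burnt (F count now 4)
Step 3: +2 fires, +4 burnt (F count now 2)
Step 4: +3 fires, +2 burnt (F count now 3)
Step 5: +2 fires, +3 burnt (F count now 2)
Step 6: +1 fires, +2 burnt (F count now 1)
Step 7: +1 fires, +1 burnt (F count now 1)
Step 8: +1 fires, +1 burnt (F count now 1)
Step 9: +0 fires, +1 burnt (F count now 0)
Fire out after step 9
Initially T: 22, now '.': 24
Total burnt (originally-T cells now '.'): 16

Answer: 16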